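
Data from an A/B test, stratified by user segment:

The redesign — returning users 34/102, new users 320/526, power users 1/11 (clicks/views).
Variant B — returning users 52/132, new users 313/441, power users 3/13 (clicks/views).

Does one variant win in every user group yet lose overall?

No

Returning users: the redesign 34/102 = 33.3%, Variant B 52/132 = 39.4% → Variant B
New users: the redesign 320/526 = 60.8%, Variant B 313/441 = 71.0% → Variant B
Power users: the redesign 1/11 = 9.1%, Variant B 3/13 = 23.1% → Variant B
Overall: the redesign 355/639 = 55.6%, Variant B 368/586 = 62.8% → Variant B
Variant B wins overall and in every user group — no reversal.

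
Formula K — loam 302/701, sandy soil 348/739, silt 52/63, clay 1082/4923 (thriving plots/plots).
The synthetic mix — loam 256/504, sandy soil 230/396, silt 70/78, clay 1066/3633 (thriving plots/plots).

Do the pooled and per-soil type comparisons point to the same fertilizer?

Loam: Formula K 302/701 = 43.1%, the synthetic mix 256/504 = 50.8% → the synthetic mix
Sandy soil: Formula K 348/739 = 47.1%, the synthetic mix 230/396 = 58.1% → the synthetic mix
Silt: Formula K 52/63 = 82.5%, the synthetic mix 70/78 = 89.7% → the synthetic mix
Clay: Formula K 1082/4923 = 22.0%, the synthetic mix 1066/3633 = 29.3% → the synthetic mix
Overall: Formula K 1784/6426 = 27.8%, the synthetic mix 1622/4611 = 35.2% → the synthetic mix
The synthetic mix wins overall and in every soil group — no reversal.

Yes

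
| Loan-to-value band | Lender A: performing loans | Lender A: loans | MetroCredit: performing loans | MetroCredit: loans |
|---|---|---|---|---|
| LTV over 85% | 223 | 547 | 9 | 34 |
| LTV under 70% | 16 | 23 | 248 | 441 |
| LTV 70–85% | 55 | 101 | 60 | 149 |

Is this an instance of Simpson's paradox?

Yes

LTV over 85%: Lender A 223/547 = 40.8%, MetroCredit 9/34 = 26.5% → Lender A
LTV under 70%: Lender A 16/23 = 69.6%, MetroCredit 248/441 = 56.2% → Lender A
LTV 70–85%: Lender A 55/101 = 54.5%, MetroCredit 60/149 = 40.3% → Lender A
Overall: Lender A 294/671 = 43.8%, MetroCredit 317/624 = 50.8% → MetroCredit
Lender A wins each loan-to-value group but MetroCredit wins overall — the comparison reverses. Lender A's loans skew toward LTV over 85%, which has a lower base rate.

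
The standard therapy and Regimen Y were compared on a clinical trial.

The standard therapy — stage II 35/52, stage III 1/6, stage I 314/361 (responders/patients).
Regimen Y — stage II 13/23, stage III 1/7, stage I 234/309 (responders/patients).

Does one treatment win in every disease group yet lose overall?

No

Stage II: the standard therapy 35/52 = 67.3%, Regimen Y 13/23 = 56.5% → the standard therapy
Stage III: the standard therapy 1/6 = 16.7%, Regimen Y 1/7 = 14.3% → the standard therapy
Stage I: the standard therapy 314/361 = 87.0%, Regimen Y 234/309 = 75.7% → the standard therapy
Overall: the standard therapy 350/419 = 83.5%, Regimen Y 248/339 = 73.2% → the standard therapy
The standard therapy wins overall and in every disease group — no reversal.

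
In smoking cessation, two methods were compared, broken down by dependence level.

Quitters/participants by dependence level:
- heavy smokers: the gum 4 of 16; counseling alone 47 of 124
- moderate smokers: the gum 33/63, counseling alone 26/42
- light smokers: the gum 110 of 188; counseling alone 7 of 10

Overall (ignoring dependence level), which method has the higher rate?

the gum

Heavy smokers: the gum 4/16 = 25.0%, counseling alone 47/124 = 37.9% → counseling alone
Moderate smokers: the gum 33/63 = 52.4%, counseling alone 26/42 = 61.9% → counseling alone
Light smokers: the gum 110/188 = 58.5%, counseling alone 7/10 = 70.0% → counseling alone
Overall: the gum 147/267 = 55.1%, counseling alone 80/176 = 45.5% → the gum
(Counseling alone wins every dependence group but the gum wins overall — counseling alone's participants skew toward the low-rate heavy smokers group.)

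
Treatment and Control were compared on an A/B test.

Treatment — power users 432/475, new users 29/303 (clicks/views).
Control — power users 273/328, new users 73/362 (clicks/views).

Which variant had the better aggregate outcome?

Power users: Treatment 432/475 = 90.9%, Control 273/328 = 83.2% → Treatment
New users: Treatment 29/303 = 9.6%, Control 73/362 = 20.2% → Control
Overall: Treatment 461/778 = 59.3%, Control 346/690 = 50.1% → Treatment
(Neither sweeps every user group, but Treatment has the higher pooled rate.)

Treatment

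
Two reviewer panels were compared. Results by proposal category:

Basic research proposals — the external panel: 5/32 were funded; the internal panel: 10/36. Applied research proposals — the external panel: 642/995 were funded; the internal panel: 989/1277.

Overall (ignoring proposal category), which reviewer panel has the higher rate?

Basic research: the external panel 5/32 = 15.6%, the internal panel 10/36 = 27.8% → the internal panel
Applied research: the external panel 642/995 = 64.5%, the internal panel 989/1277 = 77.4% → the internal panel
Overall: the external panel 647/1027 = 63.0%, the internal panel 999/1313 = 76.1% → the internal panel

the internal panel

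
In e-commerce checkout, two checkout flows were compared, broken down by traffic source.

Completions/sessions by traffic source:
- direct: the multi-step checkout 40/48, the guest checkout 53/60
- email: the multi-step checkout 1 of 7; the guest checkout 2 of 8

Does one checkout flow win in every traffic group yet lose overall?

Direct: the multi-step checkout 40/48 = 83.3%, the guest checkout 53/60 = 88.3% → the guest checkout
Email: the multi-step checkout 1/7 = 14.3%, the guest checkout 2/8 = 25.0% → the guest checkout
Overall: the multi-step checkout 41/55 = 74.5%, the guest checkout 55/68 = 80.9% → the guest checkout
The guest checkout wins overall and in every traffic group — no reversal.

No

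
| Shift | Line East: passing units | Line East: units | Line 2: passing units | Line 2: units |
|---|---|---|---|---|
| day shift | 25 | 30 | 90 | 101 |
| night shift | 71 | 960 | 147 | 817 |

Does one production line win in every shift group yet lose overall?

Day shift: Line East 25/30 = 83.3%, Line 2 90/101 = 89.1% → Line 2
Night shift: Line East 71/960 = 7.4%, Line 2 147/817 = 18.0% → Line 2
Overall: Line East 96/990 = 9.7%, Line 2 237/918 = 25.8% → Line 2
Line 2 wins overall and in every shift group — no reversal.

No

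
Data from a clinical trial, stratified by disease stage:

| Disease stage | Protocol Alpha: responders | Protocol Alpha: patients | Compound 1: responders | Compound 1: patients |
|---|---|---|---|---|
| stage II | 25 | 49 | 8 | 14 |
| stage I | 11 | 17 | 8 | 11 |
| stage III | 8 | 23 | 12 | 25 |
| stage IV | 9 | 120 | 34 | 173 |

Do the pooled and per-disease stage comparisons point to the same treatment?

Stage II: Protocol Alpha 25/49 = 51.0%, Compound 1 8/14 = 57.1% → Compound 1
Stage I: Protocol Alpha 11/17 = 64.7%, Compound 1 8/11 = 72.7% → Compound 1
Stage III: Protocol Alpha 8/23 = 34.8%, Compound 1 12/25 = 48.0% → Compound 1
Stage IV: Protocol Alpha 9/120 = 7.5%, Compound 1 34/173 = 19.7% → Compound 1
Overall: Protocol Alpha 53/209 = 25.4%, Compound 1 62/223 = 27.8% → Compound 1
Compound 1 wins overall and in every disease group — no reversal.

Yes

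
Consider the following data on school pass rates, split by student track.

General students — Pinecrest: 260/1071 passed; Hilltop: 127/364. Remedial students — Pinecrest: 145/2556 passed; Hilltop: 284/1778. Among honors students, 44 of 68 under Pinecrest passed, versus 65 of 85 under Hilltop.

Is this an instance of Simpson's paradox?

No

General: Pinecrest 260/1071 = 24.3%, Hilltop 127/364 = 34.9% → Hilltop
Remedial: Pinecrest 145/2556 = 5.7%, Hilltop 284/1778 = 16.0% → Hilltop
Honors: Pinecrest 44/68 = 64.7%, Hilltop 65/85 = 76.5% → Hilltop
Overall: Pinecrest 449/3695 = 12.2%, Hilltop 476/2227 = 21.4% → Hilltop
Hilltop wins overall and in every student group — no reversal.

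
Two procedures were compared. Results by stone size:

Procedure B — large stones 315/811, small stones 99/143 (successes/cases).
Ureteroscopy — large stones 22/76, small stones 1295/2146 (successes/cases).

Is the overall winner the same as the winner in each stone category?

No

Large stones: Procedure B 315/811 = 38.8%, ureteroscopy 22/76 = 28.9% → Procedure B
Small stones: Procedure B 99/143 = 69.2%, ureteroscopy 1295/2146 = 60.3% → Procedure B
Overall: Procedure B 414/954 = 43.4%, ureteroscopy 1317/2222 = 59.3% → ureteroscopy
Procedure B wins each stone group but ureteroscopy wins overall — the comparison reverses. Procedure B's cases skew toward large stones, which has a lower base rate.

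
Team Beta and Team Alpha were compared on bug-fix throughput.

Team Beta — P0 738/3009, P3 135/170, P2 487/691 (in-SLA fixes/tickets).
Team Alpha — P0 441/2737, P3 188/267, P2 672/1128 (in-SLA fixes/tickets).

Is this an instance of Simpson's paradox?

No

P0: Team Beta 738/3009 = 24.5%, Team Alpha 441/2737 = 16.1% → Team Beta
P3: Team Beta 135/170 = 79.4%, Team Alpha 188/267 = 70.4% → Team Beta
P2: Team Beta 487/691 = 70.5%, Team Alpha 672/1128 = 59.6% → Team Beta
Overall: Team Beta 1360/3870 = 35.1%, Team Alpha 1301/4132 = 31.5% → Team Beta
Team Beta wins overall and in every ticket group — no reversal.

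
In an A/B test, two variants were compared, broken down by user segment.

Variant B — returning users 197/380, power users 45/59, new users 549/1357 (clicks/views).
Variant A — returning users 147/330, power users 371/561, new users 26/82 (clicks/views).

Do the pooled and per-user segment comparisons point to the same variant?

Returning users: Variant B 197/380 = 51.8%, Variant A 147/330 = 44.5% → Variant B
Power users: Variant B 45/59 = 76.3%, Variant A 371/561 = 66.1% → Variant B
New users: Variant B 549/1357 = 40.5%, Variant A 26/82 = 31.7% → Variant B
Overall: Variant B 791/1796 = 44.0%, Variant A 544/973 = 55.9% → Variant A
Variant B wins each user group but Variant A wins overall — the comparison reverses. Variant B's views skew toward new users, which has a lower base rate.

No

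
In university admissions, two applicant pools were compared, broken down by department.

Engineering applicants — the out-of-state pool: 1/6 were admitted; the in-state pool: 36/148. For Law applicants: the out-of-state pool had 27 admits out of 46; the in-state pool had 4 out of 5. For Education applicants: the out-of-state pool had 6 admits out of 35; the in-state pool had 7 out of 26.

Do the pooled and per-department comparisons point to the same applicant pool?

No

Engineering: the out-of-state pool 1/6 = 16.7%, the in-state pool 36/148 = 24.3% → the in-state pool
Law: the out-of-state pool 27/46 = 58.7%, the in-state pool 4/5 = 80.0% → the in-state pool
Education: the out-of-state pool 6/35 = 17.1%, the in-state pool 7/26 = 26.9% → the in-state pool
Overall: the out-of-state pool 34/87 = 39.1%, the in-state pool 47/179 = 26.3% → the out-of-state pool
The in-state pool wins each department group but the out-of-state pool wins overall — the comparison reverses. The in-state pool's applicants skew toward Engineering, which has a lower base rate.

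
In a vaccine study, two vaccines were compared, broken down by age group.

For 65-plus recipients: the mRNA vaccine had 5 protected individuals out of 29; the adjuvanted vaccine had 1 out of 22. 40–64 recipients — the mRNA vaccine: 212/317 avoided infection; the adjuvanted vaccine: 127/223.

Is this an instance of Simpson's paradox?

65-plus: the mRNA vaccine 5/29 = 17.2%, the adjuvanted vaccine 1/22 = 4.5% → the mRNA vaccine
40–64: the mRNA vaccine 212/317 = 66.9%, the adjuvanted vaccine 127/223 = 57.0% → the mRNA vaccine
Overall: the mRNA vaccine 217/346 = 62.7%, the adjuvanted vaccine 128/245 = 52.2% → the mRNA vaccine
The mRNA vaccine wins overall and in every age group — no reversal.

No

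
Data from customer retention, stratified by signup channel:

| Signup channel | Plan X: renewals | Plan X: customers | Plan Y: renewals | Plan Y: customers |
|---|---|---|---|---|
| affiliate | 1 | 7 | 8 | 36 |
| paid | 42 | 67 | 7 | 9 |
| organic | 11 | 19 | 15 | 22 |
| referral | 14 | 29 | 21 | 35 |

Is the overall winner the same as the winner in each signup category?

Affiliate: Plan X 1/7 = 14.3%, Plan Y 8/36 = 22.2% → Plan Y
Paid: Plan X 42/67 = 62.7%, Plan Y 7/9 = 77.8% → Plan Y
Organic: Plan X 11/19 = 57.9%, Plan Y 15/22 = 68.2% → Plan Y
Referral: Plan X 14/29 = 48.3%, Plan Y 21/35 = 60.0% → Plan Y
Overall: Plan X 68/122 = 55.7%, Plan Y 51/102 = 50.0% → Plan X
Plan Y wins each signup group but Plan X wins overall — the comparison reverses. Plan Y's customers skew toward affiliate, which has a lower base rate.

No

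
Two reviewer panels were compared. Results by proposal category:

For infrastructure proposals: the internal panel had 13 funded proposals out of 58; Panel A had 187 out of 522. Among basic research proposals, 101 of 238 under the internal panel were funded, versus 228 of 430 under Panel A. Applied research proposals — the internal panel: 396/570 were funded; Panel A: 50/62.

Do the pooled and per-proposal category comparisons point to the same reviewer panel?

Infrastructure: the internal panel 13/58 = 22.4%, Panel A 187/522 = 35.8% → Panel A
Basic research: the internal panel 101/238 = 42.4%, Panel A 228/430 = 53.0% → Panel A
Applied research: the internal panel 396/570 = 69.5%, Panel A 50/62 = 80.6% → Panel A
Overall: the internal panel 510/866 = 58.9%, Panel A 465/1014 = 45.9% → the internal panel
Panel A wins each proposal group but the internal panel wins overall — the comparison reverses. Panel A's proposals skew toward infrastructure, which has a lower base rate.

No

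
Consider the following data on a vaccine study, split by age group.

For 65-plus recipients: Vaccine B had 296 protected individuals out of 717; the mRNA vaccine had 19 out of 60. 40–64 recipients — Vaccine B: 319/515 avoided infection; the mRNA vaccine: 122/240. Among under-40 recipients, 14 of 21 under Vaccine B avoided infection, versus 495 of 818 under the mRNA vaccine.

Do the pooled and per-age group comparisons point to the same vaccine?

65-plus: Vaccine B 296/717 = 41.3%, the mRNA vaccine 19/60 = 31.7% → Vaccine B
40–64: Vaccine B 319/515 = 61.9%, the mRNA vaccine 122/240 = 50.8% → Vaccine B
Under-40: Vaccine B 14/21 = 66.7%, the mRNA vaccine 495/818 = 60.5% → Vaccine B
Overall: Vaccine B 629/1253 = 50.2%, the mRNA vaccine 636/1118 = 56.9% → the mRNA vaccine
Vaccine B wins each age group but the mRNA vaccine wins overall — the comparison reverses. Vaccine B's recipients skew toward 65-plus, which has a lower base rate.

No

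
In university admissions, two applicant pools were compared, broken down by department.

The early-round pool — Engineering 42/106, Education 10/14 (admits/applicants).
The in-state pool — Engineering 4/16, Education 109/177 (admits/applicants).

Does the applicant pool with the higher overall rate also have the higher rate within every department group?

Engineering: the early-round pool 42/106 = 39.6%, the in-state pool 4/16 = 25.0% → the early-round pool
Education: the early-round pool 10/14 = 71.4%, the in-state pool 109/177 = 61.6% → the early-round pool
Overall: the early-round pool 52/120 = 43.3%, the in-state pool 113/193 = 58.5% → the in-state pool
The early-round pool wins each department group but the in-state pool wins overall — the comparison reverses. The early-round pool's applicants skew toward Engineering, which has a lower base rate.

No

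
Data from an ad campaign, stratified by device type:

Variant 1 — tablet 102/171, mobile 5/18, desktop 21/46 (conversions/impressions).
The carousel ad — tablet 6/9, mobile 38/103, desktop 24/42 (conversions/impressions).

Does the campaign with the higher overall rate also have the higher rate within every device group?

Tablet: Variant 1 102/171 = 59.6%, the carousel ad 6/9 = 66.7% → the carousel ad
Mobile: Variant 1 5/18 = 27.8%, the carousel ad 38/103 = 36.9% → the carousel ad
Desktop: Variant 1 21/46 = 45.7%, the carousel ad 24/42 = 57.1% → the carousel ad
Overall: Variant 1 128/235 = 54.5%, the carousel ad 68/154 = 44.2% → Variant 1
The carousel ad wins each device group but Variant 1 wins overall — the comparison reverses. The carousel ad's impressions skew toward mobile, which has a lower base rate.

No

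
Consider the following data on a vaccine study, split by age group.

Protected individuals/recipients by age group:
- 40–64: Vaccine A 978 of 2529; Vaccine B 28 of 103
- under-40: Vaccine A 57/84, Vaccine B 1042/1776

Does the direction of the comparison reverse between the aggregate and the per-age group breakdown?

40–64: Vaccine A 978/2529 = 38.7%, Vaccine B 28/103 = 27.2% → Vaccine A
Under-40: Vaccine A 57/84 = 67.9%, Vaccine B 1042/1776 = 58.7% → Vaccine A
Overall: Vaccine A 1035/2613 = 39.6%, Vaccine B 1070/1879 = 56.9% → Vaccine B
Vaccine A wins each age group but Vaccine B wins overall — the comparison reverses. Vaccine A's recipients skew toward 40–64, which has a lower base rate.

Yes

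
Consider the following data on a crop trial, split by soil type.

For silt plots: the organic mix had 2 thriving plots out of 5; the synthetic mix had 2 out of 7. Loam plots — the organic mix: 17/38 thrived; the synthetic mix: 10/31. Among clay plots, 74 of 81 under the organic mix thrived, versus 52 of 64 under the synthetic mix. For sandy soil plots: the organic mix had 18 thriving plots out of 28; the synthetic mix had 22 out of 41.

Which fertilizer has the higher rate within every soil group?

Silt: the organic mix 2/5 = 40.0%, the synthetic mix 2/7 = 28.6% → the organic mix
Loam: the organic mix 17/38 = 44.7%, the synthetic mix 10/31 = 32.3% → the organic mix
Clay: the organic mix 74/81 = 91.4%, the synthetic mix 52/64 = 81.2% → the organic mix
Sandy soil: the organic mix 18/28 = 64.3%, the synthetic mix 22/41 = 53.7% → the organic mix
The organic mix has the higher rate in all 4 groups.

the organic mix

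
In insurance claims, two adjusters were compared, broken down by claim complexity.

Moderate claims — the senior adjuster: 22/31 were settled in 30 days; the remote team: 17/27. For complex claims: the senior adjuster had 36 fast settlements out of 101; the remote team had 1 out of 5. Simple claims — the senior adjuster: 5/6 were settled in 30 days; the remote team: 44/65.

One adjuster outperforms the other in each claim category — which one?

the senior adjuster

Moderate: the senior adjuster 22/31 = 71.0%, the remote team 17/27 = 63.0% → the senior adjuster
Complex: the senior adjuster 36/101 = 35.6%, the remote team 1/5 = 20.0% → the senior adjuster
Simple: the senior adjuster 5/6 = 83.3%, the remote team 44/65 = 67.7% → the senior adjuster
The senior adjuster has the higher rate in all 3 groups.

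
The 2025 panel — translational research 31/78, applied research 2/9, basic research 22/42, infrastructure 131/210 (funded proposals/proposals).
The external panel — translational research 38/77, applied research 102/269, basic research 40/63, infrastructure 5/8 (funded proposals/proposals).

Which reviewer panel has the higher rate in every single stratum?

Translational research: the 2025 panel 31/78 = 39.7%, the external panel 38/77 = 49.4% → the external panel
Applied research: the 2025 panel 2/9 = 22.2%, the external panel 102/269 = 37.9% → the external panel
Basic research: the 2025 panel 22/42 = 52.4%, the external panel 40/63 = 63.5% → the external panel
Infrastructure: the 2025 panel 131/210 = 62.4%, the external panel 5/8 = 62.5% → the external panel
The external panel has the higher rate in all 4 groups.

the external panel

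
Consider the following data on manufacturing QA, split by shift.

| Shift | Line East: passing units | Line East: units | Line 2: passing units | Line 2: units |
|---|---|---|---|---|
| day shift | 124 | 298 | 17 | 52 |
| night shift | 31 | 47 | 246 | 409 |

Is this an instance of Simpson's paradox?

Yes

Day shift: Line East 124/298 = 41.6%, Line 2 17/52 = 32.7% → Line East
Night shift: Line East 31/47 = 66.0%, Line 2 246/409 = 60.1% → Line East
Overall: Line East 155/345 = 44.9%, Line 2 263/461 = 57.0% → Line 2
Line East wins each shift group but Line 2 wins overall — the comparison reverses. Line East's units skew toward day shift, which has a lower base rate.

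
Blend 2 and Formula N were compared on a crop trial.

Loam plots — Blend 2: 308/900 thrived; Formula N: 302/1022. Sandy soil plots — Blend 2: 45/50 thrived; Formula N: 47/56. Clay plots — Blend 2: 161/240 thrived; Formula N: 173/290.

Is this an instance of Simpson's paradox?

Loam: Blend 2 308/900 = 34.2%, Formula N 302/1022 = 29.5% → Blend 2
Sandy soil: Blend 2 45/50 = 90.0%, Formula N 47/56 = 83.9% → Blend 2
Clay: Blend 2 161/240 = 67.1%, Formula N 173/290 = 59.7% → Blend 2
Overall: Blend 2 514/1190 = 43.2%, Formula N 522/1368 = 38.2% → Blend 2
Blend 2 wins overall and in every soil group — no reversal.

No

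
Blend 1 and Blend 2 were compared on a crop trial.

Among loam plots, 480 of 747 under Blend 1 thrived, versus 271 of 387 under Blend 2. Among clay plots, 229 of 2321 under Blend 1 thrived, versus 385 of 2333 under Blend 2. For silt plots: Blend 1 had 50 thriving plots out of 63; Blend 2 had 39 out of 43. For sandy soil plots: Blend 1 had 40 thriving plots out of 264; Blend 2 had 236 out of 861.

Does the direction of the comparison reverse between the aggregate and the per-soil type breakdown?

Loam: Blend 1 480/747 = 64.3%, Blend 2 271/387 = 70.0% → Blend 2
Clay: Blend 1 229/2321 = 9.9%, Blend 2 385/2333 = 16.5% → Blend 2
Silt: Blend 1 50/63 = 79.4%, Blend 2 39/43 = 90.7% → Blend 2
Sandy soil: Blend 1 40/264 = 15.2%, Blend 2 236/861 = 27.4% → Blend 2
Overall: Blend 1 799/3395 = 23.5%, Blend 2 931/3624 = 25.7% → Blend 2
Blend 2 wins overall and in every soil group — no reversal.

No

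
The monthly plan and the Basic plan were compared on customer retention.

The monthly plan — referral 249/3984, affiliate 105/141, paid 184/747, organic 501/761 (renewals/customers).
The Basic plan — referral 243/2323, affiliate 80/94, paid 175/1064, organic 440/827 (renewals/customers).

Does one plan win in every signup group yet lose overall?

Referral: the monthly plan 249/3984 = 6.2%, the Basic plan 243/2323 = 10.5% → the Basic plan
Affiliate: the monthly plan 105/141 = 74.5%, the Basic plan 80/94 = 85.1% → the Basic plan
Paid: the monthly plan 184/747 = 24.6%, the Basic plan 175/1064 = 16.4% → the monthly plan
Organic: the monthly plan 501/761 = 65.8%, the Basic plan 440/827 = 53.2% → the monthly plan
Overall: the monthly plan 1039/5633 = 18.4%, the Basic plan 938/4308 = 21.8% → the Basic plan
Neither sweeps: the monthly plan wins 2 of 4 groups, the Basic plan wins 2. The Basic plan wins overall but not every group — no Simpson reversal.

No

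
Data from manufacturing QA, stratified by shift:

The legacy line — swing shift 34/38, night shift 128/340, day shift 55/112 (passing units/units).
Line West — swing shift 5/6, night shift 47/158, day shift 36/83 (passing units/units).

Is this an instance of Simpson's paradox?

Swing shift: the legacy line 34/38 = 89.5%, Line West 5/6 = 83.3% → the legacy line
Night shift: the legacy line 128/340 = 37.6%, Line West 47/158 = 29.7% → the legacy line
Day shift: the legacy line 55/112 = 49.1%, Line West 36/83 = 43.4% → the legacy line
Overall: the legacy line 217/490 = 44.3%, Line West 88/247 = 35.6% → the legacy line
The legacy line wins overall and in every shift group — no reversal.

No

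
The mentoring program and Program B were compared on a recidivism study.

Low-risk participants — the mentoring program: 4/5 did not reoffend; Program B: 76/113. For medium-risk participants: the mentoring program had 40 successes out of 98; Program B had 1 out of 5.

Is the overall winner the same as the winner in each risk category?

Low-risk: the mentoring program 4/5 = 80.0%, Program B 76/113 = 67.3% → the mentoring program
Medium-risk: the mentoring program 40/98 = 40.8%, Program B 1/5 = 20.0% → the mentoring program
Overall: the mentoring program 44/103 = 42.7%, Program B 77/118 = 65.3% → Program B
The mentoring program wins each risk group but Program B wins overall — the comparison reverses. The mentoring program's participants skew toward medium-risk, which has a lower base rate.

No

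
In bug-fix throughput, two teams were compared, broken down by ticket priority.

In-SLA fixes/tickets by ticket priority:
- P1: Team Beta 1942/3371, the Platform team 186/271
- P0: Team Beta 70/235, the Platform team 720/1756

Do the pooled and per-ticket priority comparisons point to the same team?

No

P1: Team Beta 1942/3371 = 57.6%, the Platform team 186/271 = 68.6% → the Platform team
P0: Team Beta 70/235 = 29.8%, the Platform team 720/1756 = 41.0% → the Platform team
Overall: Team Beta 2012/3606 = 55.8%, the Platform team 906/2027 = 44.7% → Team Beta
The Platform team wins each ticket group but Team Beta wins overall — the comparison reverses. The Platform team's tickets skew toward P0, which has a lower base rate.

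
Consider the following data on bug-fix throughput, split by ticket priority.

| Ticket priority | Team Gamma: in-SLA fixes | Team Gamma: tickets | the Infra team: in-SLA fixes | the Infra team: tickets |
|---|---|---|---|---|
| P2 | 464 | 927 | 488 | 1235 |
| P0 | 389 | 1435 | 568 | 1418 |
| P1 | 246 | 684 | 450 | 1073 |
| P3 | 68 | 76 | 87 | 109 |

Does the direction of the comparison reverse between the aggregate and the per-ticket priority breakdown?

P2: Team Gamma 464/927 = 50.1%, the Infra team 488/1235 = 39.5% → Team Gamma
P0: Team Gamma 389/1435 = 27.1%, the Infra team 568/1418 = 40.1% → the Infra team
P1: Team Gamma 246/684 = 36.0%, the Infra team 450/1073 = 41.9% → the Infra team
P3: Team Gamma 68/76 = 89.5%, the Infra team 87/109 = 79.8% → Team Gamma
Overall: Team Gamma 1167/3122 = 37.4%, the Infra team 1593/3835 = 41.5% → the Infra team
Neither sweeps: Team Gamma wins 2 of 4 groups, the Infra team wins 2. The Infra team wins overall but not every group — no Simpson reversal.

No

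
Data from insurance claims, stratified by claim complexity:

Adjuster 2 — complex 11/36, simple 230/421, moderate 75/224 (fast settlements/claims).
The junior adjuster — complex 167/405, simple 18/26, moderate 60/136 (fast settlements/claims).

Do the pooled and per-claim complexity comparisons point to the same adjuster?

Complex: Adjuster 2 11/36 = 30.6%, the junior adjuster 167/405 = 41.2% → the junior adjuster
Simple: Adjuster 2 230/421 = 54.6%, the junior adjuster 18/26 = 69.2% → the junior adjuster
Moderate: Adjuster 2 75/224 = 33.5%, the junior adjuster 60/136 = 44.1% → the junior adjuster
Overall: Adjuster 2 316/681 = 46.4%, the junior adjuster 245/567 = 43.2% → Adjuster 2
The junior adjuster wins each claim group but Adjuster 2 wins overall — the comparison reverses. The junior adjuster's claims skew toward complex, which has a lower base rate.

No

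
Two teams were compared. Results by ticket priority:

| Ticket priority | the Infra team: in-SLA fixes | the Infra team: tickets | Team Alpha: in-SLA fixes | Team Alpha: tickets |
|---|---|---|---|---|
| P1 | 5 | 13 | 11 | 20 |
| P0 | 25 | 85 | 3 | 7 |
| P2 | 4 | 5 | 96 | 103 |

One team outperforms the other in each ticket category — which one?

P1: the Infra team 5/13 = 38.5%, Team Alpha 11/20 = 55.0% → Team Alpha
P0: the Infra team 25/85 = 29.4%, Team Alpha 3/7 = 42.9% → Team Alpha
P2: the Infra team 4/5 = 80.0%, Team Alpha 96/103 = 93.2% → Team Alpha
Team Alpha has the higher rate in all 3 groups.

Team Alpha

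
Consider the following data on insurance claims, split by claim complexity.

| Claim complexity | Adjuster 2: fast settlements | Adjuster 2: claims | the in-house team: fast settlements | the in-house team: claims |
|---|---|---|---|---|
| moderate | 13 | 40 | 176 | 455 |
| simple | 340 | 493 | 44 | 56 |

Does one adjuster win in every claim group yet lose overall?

Yes

Moderate: Adjuster 2 13/40 = 32.5%, the in-house team 176/455 = 38.7% → the in-house team
Simple: Adjuster 2 340/493 = 69.0%, the in-house team 44/56 = 78.6% → the in-house team
Overall: Adjuster 2 353/533 = 66.2%, the in-house team 220/511 = 43.1% → Adjuster 2
The in-house team wins each claim group but Adjuster 2 wins overall — the comparison reverses. The in-house team's claims skew toward moderate, which has a lower base rate.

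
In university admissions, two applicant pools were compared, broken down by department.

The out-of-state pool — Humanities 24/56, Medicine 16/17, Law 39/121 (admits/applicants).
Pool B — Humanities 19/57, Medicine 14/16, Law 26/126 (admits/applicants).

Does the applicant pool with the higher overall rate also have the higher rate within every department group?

Yes

Humanities: the out-of-state pool 24/56 = 42.9%, Pool B 19/57 = 33.3% → the out-of-state pool
Medicine: the out-of-state pool 16/17 = 94.1%, Pool B 14/16 = 87.5% → the out-of-state pool
Law: the out-of-state pool 39/121 = 32.2%, Pool B 26/126 = 20.6% → the out-of-state pool
Overall: the out-of-state pool 79/194 = 40.7%, Pool B 59/199 = 29.6% → the out-of-state pool
The out-of-state pool wins overall and in every department group — no reversal.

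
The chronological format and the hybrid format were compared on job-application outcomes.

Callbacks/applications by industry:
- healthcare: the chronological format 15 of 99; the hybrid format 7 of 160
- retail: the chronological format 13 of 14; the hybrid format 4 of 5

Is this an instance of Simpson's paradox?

No

Healthcare: the chronological format 15/99 = 15.2%, the hybrid format 7/160 = 4.4% → the chronological format
Retail: the chronological format 13/14 = 92.9%, the hybrid format 4/5 = 80.0% → the chronological format
Overall: the chronological format 28/113 = 24.8%, the hybrid format 11/165 = 6.7% → the chronological format
The chronological format wins overall and in every industry group — no reversal.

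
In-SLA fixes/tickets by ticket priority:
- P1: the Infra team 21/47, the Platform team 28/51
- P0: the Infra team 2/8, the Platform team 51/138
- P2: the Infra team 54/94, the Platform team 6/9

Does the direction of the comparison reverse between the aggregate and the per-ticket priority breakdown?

Yes

P1: the Infra team 21/47 = 44.7%, the Platform team 28/51 = 54.9% → the Platform team
P0: the Infra team 2/8 = 25.0%, the Platform team 51/138 = 37.0% → the Platform team
P2: the Infra team 54/94 = 57.4%, the Platform team 6/9 = 66.7% → the Platform team
Overall: the Infra team 77/149 = 51.7%, the Platform team 85/198 = 42.9% → the Infra team
The Platform team wins each ticket group but the Infra team wins overall — the comparison reverses. The Platform team's tickets skew toward P0, which has a lower base rate.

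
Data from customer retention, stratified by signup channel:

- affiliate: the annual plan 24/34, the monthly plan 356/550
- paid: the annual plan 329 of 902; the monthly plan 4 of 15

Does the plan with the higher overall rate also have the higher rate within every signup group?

Affiliate: the annual plan 24/34 = 70.6%, the monthly plan 356/550 = 64.7% → the annual plan
Paid: the annual plan 329/902 = 36.5%, the monthly plan 4/15 = 26.7% → the annual plan
Overall: the annual plan 353/936 = 37.7%, the monthly plan 360/565 = 63.7% → the monthly plan
The annual plan wins each signup group but the monthly plan wins overall — the comparison reverses. The annual plan's customers skew toward paid, which has a lower base rate.

No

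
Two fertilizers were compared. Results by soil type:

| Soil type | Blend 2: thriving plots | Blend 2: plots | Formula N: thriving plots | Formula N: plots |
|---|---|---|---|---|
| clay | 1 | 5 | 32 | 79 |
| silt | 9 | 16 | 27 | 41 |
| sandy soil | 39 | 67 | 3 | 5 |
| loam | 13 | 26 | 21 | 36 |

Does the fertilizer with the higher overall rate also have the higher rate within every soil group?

No

Clay: Blend 2 1/5 = 20.0%, Formula N 32/79 = 40.5% → Formula N
Silt: Blend 2 9/16 = 56.2%, Formula N 27/41 = 65.9% → Formula N
Sandy soil: Blend 2 39/67 = 58.2%, Formula N 3/5 = 60.0% → Formula N
Loam: Blend 2 13/26 = 50.0%, Formula N 21/36 = 58.3% → Formula N
Overall: Blend 2 62/114 = 54.4%, Formula N 83/161 = 51.6% → Blend 2
Formula N wins each soil group but Blend 2 wins overall — the comparison reverses. Formula N's plots skew toward clay, which has a lower base rate.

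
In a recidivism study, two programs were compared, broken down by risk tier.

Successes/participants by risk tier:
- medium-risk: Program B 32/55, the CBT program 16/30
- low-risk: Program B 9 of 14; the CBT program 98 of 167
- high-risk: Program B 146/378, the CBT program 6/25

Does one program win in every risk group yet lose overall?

Yes

Medium-risk: Program B 32/55 = 58.2%, the CBT program 16/30 = 53.3% → Program B
Low-risk: Program B 9/14 = 64.3%, the CBT program 98/167 = 58.7% → Program B
High-risk: Program B 146/378 = 38.6%, the CBT program 6/25 = 24.0% → Program B
Overall: Program B 187/447 = 41.8%, the CBT program 120/222 = 54.1% → the CBT program
Program B wins each risk group but the CBT program wins overall — the comparison reverses. Program B's participants skew toward high-risk, which has a lower base rate.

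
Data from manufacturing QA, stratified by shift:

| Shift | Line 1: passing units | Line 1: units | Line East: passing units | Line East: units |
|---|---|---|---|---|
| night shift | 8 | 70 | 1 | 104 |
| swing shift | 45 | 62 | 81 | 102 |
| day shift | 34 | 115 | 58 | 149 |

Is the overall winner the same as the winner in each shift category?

No

Night shift: Line 1 8/70 = 11.4%, Line East 1/104 = 1.0% → Line 1
Swing shift: Line 1 45/62 = 72.6%, Line East 81/102 = 79.4% → Line East
Day shift: Line 1 34/115 = 29.6%, Line East 58/149 = 38.9% → Line East
Overall: Line 1 87/247 = 35.2%, Line East 140/355 = 39.4% → Line East
Neither sweeps: Line 1 wins 1 of 3 groups, Line East wins 2. Line East wins overall but not every group — no Simpson reversal.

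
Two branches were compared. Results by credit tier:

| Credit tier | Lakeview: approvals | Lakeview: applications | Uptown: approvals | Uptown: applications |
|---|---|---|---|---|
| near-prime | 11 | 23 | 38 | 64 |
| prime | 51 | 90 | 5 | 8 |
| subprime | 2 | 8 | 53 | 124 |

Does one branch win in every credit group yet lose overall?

Yes

Near-prime: Lakeview 11/23 = 47.8%, Uptown 38/64 = 59.4% → Uptown
Prime: Lakeview 51/90 = 56.7%, Uptown 5/8 = 62.5% → Uptown
Subprime: Lakeview 2/8 = 25.0%, Uptown 53/124 = 42.7% → Uptown
Overall: Lakeview 64/121 = 52.9%, Uptown 96/196 = 49.0% → Lakeview
Uptown wins each credit group but Lakeview wins overall — the comparison reverses. Uptown's applications skew toward subprime, which has a lower base rate.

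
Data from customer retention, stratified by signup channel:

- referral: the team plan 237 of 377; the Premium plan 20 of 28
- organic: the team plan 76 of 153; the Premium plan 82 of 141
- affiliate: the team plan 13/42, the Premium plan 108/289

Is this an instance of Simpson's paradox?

Yes

Referral: the team plan 237/377 = 62.9%, the Premium plan 20/28 = 71.4% → the Premium plan
Organic: the team plan 76/153 = 49.7%, the Premium plan 82/141 = 58.2% → the Premium plan
Affiliate: the team plan 13/42 = 31.0%, the Premium plan 108/289 = 37.4% → the Premium plan
Overall: the team plan 326/572 = 57.0%, the Premium plan 210/458 = 45.9% → the team plan
The Premium plan wins each signup group but the team plan wins overall — the comparison reverses. The Premium plan's customers skew toward affiliate, which has a lower base rate.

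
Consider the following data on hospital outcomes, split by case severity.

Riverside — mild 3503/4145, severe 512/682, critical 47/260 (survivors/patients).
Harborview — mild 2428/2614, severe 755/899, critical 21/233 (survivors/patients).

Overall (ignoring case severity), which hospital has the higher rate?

Mild: Riverside 3503/4145 = 84.5%, Harborview 2428/2614 = 92.9% → Harborview
Severe: Riverside 512/682 = 75.1%, Harborview 755/899 = 84.0% → Harborview
Critical: Riverside 47/260 = 18.1%, Harborview 21/233 = 9.0% → Riverside
Overall: Riverside 4062/5087 = 79.9%, Harborview 3204/3746 = 85.5% → Harborview
(Neither sweeps every case group, but Harborview has the higher pooled rate.)

Harborview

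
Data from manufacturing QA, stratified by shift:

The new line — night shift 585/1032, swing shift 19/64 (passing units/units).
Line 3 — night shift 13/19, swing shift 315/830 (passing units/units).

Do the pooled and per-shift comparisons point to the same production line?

No

Night shift: the new line 585/1032 = 56.7%, Line 3 13/19 = 68.4% → Line 3
Swing shift: the new line 19/64 = 29.7%, Line 3 315/830 = 38.0% → Line 3
Overall: the new line 604/1096 = 55.1%, Line 3 328/849 = 38.6% → the new line
Line 3 wins each shift group but the new line wins overall — the comparison reverses. Line 3's units skew toward swing shift, which has a lower base rate.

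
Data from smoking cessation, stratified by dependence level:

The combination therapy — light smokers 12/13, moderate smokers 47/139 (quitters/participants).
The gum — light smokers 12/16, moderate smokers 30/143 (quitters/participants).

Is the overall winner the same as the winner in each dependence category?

Light smokers: the combination therapy 12/13 = 92.3%, the gum 12/16 = 75.0% → the combination therapy
Moderate smokers: the combination therapy 47/139 = 33.8%, the gum 30/143 = 21.0% → the combination therapy
Overall: the combination therapy 59/152 = 38.8%, the gum 42/159 = 26.4% → the combination therapy
The combination therapy wins overall and in every dependence group — no reversal.

Yes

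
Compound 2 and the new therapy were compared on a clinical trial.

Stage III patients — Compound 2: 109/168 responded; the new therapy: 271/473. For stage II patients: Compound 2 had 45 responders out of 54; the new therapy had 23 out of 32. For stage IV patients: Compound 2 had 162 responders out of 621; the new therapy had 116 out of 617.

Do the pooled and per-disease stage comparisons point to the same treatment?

Stage III: Compound 2 109/168 = 64.9%, the new therapy 271/473 = 57.3% → Compound 2
Stage II: Compound 2 45/54 = 83.3%, the new therapy 23/32 = 71.9% → Compound 2
Stage IV: Compound 2 162/621 = 26.1%, the new therapy 116/617 = 18.8% → Compound 2
Overall: Compound 2 316/843 = 37.5%, the new therapy 410/1122 = 36.5% → Compound 2
Compound 2 wins overall and in every disease group — no reversal.

Yes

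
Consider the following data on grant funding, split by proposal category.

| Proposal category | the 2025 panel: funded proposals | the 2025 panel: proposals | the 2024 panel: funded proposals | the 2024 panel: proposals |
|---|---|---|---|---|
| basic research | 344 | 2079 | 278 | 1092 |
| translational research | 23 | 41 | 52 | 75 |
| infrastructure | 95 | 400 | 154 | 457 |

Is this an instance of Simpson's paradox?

No

Basic research: the 2025 panel 344/2079 = 16.5%, the 2024 panel 278/1092 = 25.5% → the 2024 panel
Translational research: the 2025 panel 23/41 = 56.1%, the 2024 panel 52/75 = 69.3% → the 2024 panel
Infrastructure: the 2025 panel 95/400 = 23.8%, the 2024 panel 154/457 = 33.7% → the 2024 panel
Overall: the 2025 panel 462/2520 = 18.3%, the 2024 panel 484/1624 = 29.8% → the 2024 panel
The 2024 panel wins overall and in every proposal group — no reversal.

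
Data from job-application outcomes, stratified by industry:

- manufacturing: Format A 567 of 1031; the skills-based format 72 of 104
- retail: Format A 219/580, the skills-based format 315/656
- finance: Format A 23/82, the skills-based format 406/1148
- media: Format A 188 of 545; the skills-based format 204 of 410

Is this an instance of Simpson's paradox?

Manufacturing: Format A 567/1031 = 55.0%, the skills-based format 72/104 = 69.2% → the skills-based format
Retail: Format A 219/580 = 37.8%, the skills-based format 315/656 = 48.0% → the skills-based format
Finance: Format A 23/82 = 28.0%, the skills-based format 406/1148 = 35.4% → the skills-based format
Media: Format A 188/545 = 34.5%, the skills-based format 204/410 = 49.8% → the skills-based format
Overall: Format A 997/2238 = 44.5%, the skills-based format 997/2318 = 43.0% → Format A
The skills-based format wins each industry group but Format A wins overall — the comparison reverses. The skills-based format's applications skew toward finance, which has a lower base rate.

Yes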